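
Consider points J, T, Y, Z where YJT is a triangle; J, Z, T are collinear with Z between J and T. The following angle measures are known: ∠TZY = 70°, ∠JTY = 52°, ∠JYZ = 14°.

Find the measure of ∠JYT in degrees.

1. ∠JZY = 110°  [linear pair at Z on JT]
2. ∠YJZ = 56°  [△YJZ]
3. ∠TJY = 56°  [Z on ray JT]
4. ∠JYT = 72°  [△YJT]

∠JYT = 72°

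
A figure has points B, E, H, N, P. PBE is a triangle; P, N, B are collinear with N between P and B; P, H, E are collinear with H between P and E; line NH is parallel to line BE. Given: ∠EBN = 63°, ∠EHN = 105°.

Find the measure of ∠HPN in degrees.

1. ∠EBP = 63°  [N on ray BP]
2. ∠NHP = 75°  [linear pair at H on PE]
3. ∠HNP = 63°  [NH∥BE, corresponding at N]
4. ∠HPN = 42°  [△PNH]

∠HPN = 42°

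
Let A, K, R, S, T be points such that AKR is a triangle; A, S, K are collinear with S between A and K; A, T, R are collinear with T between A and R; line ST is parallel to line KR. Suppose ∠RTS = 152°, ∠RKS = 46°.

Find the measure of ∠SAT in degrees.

∠SAT = 106°

1. ∠ATS = 28°  [linear pair at T on AR]
2. ∠AKR = 46°  [S on ray KA]
3. ∠ARK = 28°  [ST∥KR, corresponding at T]
4. ∠KAR = 106°  [△AKR]
5. ∠SAT = 106°  [S on AK, T on AR]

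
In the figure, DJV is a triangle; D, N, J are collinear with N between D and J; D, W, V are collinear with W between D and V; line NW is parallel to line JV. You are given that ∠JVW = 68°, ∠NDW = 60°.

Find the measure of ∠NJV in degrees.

∠NJV = 52°

1. ∠DVJ = 68°  [W on ray VD]
2. ∠JDV = 60°  [N on DJ, W on DV]
3. ∠DJV = 52°  [△DJV]
4. ∠NJV = 52°  [N on ray JD]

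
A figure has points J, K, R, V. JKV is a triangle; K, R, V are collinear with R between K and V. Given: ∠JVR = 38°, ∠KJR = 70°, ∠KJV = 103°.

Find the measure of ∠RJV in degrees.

∠RJV = 33°

1. ∠JVK = 38°  [R on ray VK]
2. ∠JKV = 39°  [△JKV]
3. ∠JKR = 39°  [R on ray KV]
4. ∠JRK = 71°  [△JKR]
5. ∠JRV = 109°  [linear pair at R on KV]
6. ∠RJV = 33°  [△JRV]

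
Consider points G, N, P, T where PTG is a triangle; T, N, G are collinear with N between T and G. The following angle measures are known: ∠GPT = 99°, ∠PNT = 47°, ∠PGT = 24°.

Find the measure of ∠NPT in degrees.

1. ∠GTP = 57°  [△PTG]
2. ∠NTP = 57°  [N on ray TG]
3. ∠NPT = 76°  [△PTN]

∠NPT = 76°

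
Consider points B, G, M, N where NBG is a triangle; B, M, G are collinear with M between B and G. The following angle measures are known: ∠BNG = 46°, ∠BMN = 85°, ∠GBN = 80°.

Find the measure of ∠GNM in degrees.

1. ∠BGN = 54°  [△NBG]
2. ∠GMN = 95°  [linear pair at M on BG]
3. ∠MGN = 54°  [M on ray GB]
4. ∠GNM = 31°  [△NMG]

∠GNM = 31°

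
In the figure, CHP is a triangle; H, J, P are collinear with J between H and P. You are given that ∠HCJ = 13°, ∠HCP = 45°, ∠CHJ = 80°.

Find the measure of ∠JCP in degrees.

1. ∠CJH = 87°  [△CHJ]
2. ∠CHP = 80°  [J on ray HP]
3. ∠CJP = 93°  [linear pair at J on HP]
4. ∠CPH = 55°  [△CHP]
5. ∠CPJ = 55°  [J on ray PH]
6. ∠JCP = 32°  [△CJP]

∠JCP = 32°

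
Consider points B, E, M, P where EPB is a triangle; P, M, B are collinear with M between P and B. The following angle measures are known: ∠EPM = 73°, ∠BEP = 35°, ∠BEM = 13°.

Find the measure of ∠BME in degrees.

1. ∠BPE = 73°  [M on ray PB]
2. ∠EBP = 72°  [△EPB]
3. ∠EBM = 72°  [M on ray BP]
4. ∠BME = 95°  [△EMB]

∠BME = 95°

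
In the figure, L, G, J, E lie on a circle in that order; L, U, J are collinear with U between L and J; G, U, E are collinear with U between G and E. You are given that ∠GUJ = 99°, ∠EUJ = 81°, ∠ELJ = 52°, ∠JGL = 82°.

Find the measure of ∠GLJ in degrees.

∠GLJ = 69°

1. ∠EGJ = 52°  [same arc JE]
2. ∠GJL = 29°  [△GUJ]
3. ∠GLJ = 69°  [△LGJ]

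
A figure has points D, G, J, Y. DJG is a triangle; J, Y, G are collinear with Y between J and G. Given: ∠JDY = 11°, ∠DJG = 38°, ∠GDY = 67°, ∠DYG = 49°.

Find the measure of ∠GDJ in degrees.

∠GDJ = 78°

1. ∠DGY = 64°  [△DYG]
2. ∠DGJ = 64°  [Y on ray GJ]
3. ∠GDJ = 78°  [△DJG]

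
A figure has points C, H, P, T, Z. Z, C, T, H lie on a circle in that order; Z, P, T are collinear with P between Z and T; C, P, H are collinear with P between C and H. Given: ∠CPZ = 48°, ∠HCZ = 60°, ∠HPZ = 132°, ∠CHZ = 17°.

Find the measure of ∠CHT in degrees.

∠CHT = 72°

1. ∠HPT = 48°  [vertical angles at P]
2. ∠HTZ = 60°  [same arc ZH]
3. ∠CHT = 72°  [△TPH]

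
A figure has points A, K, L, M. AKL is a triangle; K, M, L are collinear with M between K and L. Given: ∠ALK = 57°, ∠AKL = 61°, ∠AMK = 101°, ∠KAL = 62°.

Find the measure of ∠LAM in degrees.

∠LAM = 44°

1. ∠ALM = 57°  [M on ray LK]
2. ∠AML = 79°  [linear pair at M on KL]
3. ∠LAM = 44°  [△AML]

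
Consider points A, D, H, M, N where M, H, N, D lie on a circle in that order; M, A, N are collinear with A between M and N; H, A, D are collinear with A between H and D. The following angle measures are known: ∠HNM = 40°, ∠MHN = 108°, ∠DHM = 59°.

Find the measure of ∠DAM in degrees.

∠DAM = 91°

1. ∠HDM = 40°  [same arc MH]
2. ∠MDN = 72°  [cyclic MHND, opposite ∠H+∠D]
3. ∠DNM = 59°  [same arc MD]
4. ∠DMN = 49°  [△MND]
5. ∠DAM = 91°  [△MAD]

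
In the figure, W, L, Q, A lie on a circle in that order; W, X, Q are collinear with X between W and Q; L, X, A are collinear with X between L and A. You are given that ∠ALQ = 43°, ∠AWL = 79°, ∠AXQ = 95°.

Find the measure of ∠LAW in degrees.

1. ∠AWQ = 43°  [same arc QA]
2. ∠AXW = 85°  [linear pair at X on WQ]
3. ∠LAW = 52°  [△WXA]

∠LAW = 52°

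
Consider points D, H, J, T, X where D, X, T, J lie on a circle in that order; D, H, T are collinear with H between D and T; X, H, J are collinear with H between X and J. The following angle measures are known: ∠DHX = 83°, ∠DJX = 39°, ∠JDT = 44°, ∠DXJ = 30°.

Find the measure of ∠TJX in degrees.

∠TJX = 67°

1. ∠JHT = 83°  [vertical angles at H]
2. ∠DTJ = 30°  [same arc DJ]
3. ∠TJX = 67°  [△THJ]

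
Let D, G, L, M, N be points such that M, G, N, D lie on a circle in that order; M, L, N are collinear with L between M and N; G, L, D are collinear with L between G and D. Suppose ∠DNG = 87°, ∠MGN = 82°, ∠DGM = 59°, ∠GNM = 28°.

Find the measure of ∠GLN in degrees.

1. ∠GMN = 70°  [△MGN]
2. ∠GLM = 51°  [△MLG]
3. ∠GLN = 129°  [linear pair at L on MN]

∠GLN = 129°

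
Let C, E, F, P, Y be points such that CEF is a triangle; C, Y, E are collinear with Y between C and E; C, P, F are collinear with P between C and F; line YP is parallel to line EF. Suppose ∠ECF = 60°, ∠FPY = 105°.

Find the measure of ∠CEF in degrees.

∠CEF = 45°

1. ∠PCY = 60°  [Y on CE, P on CF]
2. ∠CPY = 75°  [linear pair at P on CF]
3. ∠CYP = 45°  [△CYP]
4. ∠CEF = 45°  [YP∥EF, corresponding at Y]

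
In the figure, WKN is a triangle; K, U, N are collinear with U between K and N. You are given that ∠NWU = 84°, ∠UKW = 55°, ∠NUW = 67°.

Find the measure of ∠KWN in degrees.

1. ∠UNW = 29°  [△WUN]
2. ∠NKW = 55°  [U on ray KN]
3. ∠KNW = 29°  [U on ray NK]
4. ∠KWN = 96°  [△WKN]

∠KWN = 96°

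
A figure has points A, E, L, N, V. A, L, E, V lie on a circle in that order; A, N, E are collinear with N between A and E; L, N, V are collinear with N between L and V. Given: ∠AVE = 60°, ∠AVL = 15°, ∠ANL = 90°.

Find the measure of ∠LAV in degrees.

1. ∠ALE = 120°  [cyclic ALEV, opposite ∠L+∠V]
2. ∠AEL = 15°  [same arc AL]
3. ∠EAL = 45°  [△ALE]
4. ∠ALV = 45°  [△ANL]
5. ∠LAV = 120°  [△ALV]

∠LAV = 120°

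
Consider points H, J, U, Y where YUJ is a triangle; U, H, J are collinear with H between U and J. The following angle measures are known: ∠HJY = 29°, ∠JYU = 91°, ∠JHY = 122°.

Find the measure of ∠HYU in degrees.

∠HYU = 62°

1. ∠UJY = 29°  [H on ray JU]
2. ∠JUY = 60°  [△YUJ]
3. ∠UHY = 58°  [linear pair at H on UJ]
4. ∠HUY = 60°  [H on ray UJ]
5. ∠HYU = 62°  [△YUH]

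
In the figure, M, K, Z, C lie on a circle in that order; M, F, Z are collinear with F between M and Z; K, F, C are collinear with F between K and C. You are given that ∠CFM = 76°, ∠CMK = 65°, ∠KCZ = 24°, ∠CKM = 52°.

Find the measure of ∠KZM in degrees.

1. ∠KFZ = 76°  [vertical angles at F]
2. ∠CZK = 115°  [cyclic MKZC, opposite ∠M+∠Z]
3. ∠CKZ = 41°  [△KZC]
4. ∠KZM = 63°  [△KFZ]

∠KZM = 63°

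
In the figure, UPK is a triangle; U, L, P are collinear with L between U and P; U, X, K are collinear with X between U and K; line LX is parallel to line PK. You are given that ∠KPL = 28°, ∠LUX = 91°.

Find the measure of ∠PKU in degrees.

1. ∠KPU = 28°  [L on ray PU]
2. ∠KUP = 91°  [L on UP, X on UK]
3. ∠PKU = 61°  [△UPK]

∠PKU = 61°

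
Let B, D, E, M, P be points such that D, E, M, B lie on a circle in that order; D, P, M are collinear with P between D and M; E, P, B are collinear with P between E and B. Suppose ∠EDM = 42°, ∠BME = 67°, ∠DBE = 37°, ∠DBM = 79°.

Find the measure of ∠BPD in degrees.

∠BPD = 72°

1. ∠EBM = 42°  [same arc EM]
2. ∠BEM = 71°  [△EMB]
3. ∠BDM = 71°  [same arc MB]
4. ∠BPD = 72°  [△DPB]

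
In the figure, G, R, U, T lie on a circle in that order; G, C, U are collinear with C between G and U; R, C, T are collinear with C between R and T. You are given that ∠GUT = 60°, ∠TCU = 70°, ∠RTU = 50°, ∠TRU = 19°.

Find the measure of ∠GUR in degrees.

∠GUR = 51°

1. ∠GCR = 70°  [vertical angles at C]
2. ∠RCU = 110°  [linear pair at C on GU]
3. ∠GUR = 51°  [△RCU]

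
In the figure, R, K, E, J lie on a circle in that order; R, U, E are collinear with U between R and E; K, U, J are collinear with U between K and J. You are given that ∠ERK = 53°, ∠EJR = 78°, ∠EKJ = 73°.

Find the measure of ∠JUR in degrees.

∠JUR = 82°

1. ∠EKR = 102°  [cyclic RKEJ, opposite ∠K+∠J]
2. ∠ERJ = 73°  [same arc EJ]
3. ∠KER = 25°  [△RKE]
4. ∠KJR = 25°  [same arc RK]
5. ∠JUR = 82°  [△RUJ]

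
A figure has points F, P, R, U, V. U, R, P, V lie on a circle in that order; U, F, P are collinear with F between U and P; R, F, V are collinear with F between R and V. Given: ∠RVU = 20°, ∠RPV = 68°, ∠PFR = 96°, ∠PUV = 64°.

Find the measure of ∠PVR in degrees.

1. ∠RPU = 20°  [same arc UR]
2. ∠PRV = 64°  [△RFP]
3. ∠PVR = 48°  [△RPV]

∠PVR = 48°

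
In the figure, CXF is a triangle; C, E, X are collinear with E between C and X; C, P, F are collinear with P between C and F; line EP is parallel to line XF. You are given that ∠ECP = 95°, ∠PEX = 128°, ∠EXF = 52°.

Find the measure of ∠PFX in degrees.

1. ∠FCX = 95°  [E on CX, P on CF]
2. ∠CXF = 52°  [E on ray XC]
3. ∠CFX = 33°  [△CXF]
4. ∠PFX = 33°  [P on ray FC]

∠PFX = 33°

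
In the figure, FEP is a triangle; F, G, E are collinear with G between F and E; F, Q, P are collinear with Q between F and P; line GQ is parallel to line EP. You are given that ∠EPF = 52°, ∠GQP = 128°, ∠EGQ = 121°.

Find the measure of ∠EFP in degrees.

∠EFP = 69°

1. ∠FQG = 52°  [GQ∥EP, corresponding at Q]
2. ∠FGQ = 59°  [linear pair at G on FE]
3. ∠GFQ = 69°  [△FGQ]
4. ∠EFP = 69°  [G on FE, Q on FP]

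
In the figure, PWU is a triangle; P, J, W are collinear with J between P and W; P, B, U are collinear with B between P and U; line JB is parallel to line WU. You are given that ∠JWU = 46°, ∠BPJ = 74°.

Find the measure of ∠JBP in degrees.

1. ∠PWU = 46°  [J on ray WP]
2. ∠UPW = 74°  [J on PW, B on PU]
3. ∠PUW = 60°  [△PWU]
4. ∠JBP = 60°  [JB∥WU, corresponding at B]

∠JBP = 60°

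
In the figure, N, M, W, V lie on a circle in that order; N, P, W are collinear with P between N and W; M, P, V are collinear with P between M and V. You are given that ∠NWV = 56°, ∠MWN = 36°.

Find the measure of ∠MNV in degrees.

1. ∠NMV = 56°  [same arc NV]
2. ∠MVN = 36°  [same arc NM]
3. ∠MNV = 88°  [△NMV]

∠MNV = 88°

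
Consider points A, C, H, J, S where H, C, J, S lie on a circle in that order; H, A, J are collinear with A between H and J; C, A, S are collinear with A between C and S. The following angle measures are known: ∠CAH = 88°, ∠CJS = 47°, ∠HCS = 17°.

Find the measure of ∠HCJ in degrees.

∠HCJ = 75°

1. ∠CHJ = 75°  [△HAC]
2. ∠CHS = 133°  [cyclic HCJS, opposite ∠H+∠J]
3. ∠CSH = 30°  [△HCS]
4. ∠CJH = 30°  [same arc HC]
5. ∠HCJ = 75°  [△HCJ]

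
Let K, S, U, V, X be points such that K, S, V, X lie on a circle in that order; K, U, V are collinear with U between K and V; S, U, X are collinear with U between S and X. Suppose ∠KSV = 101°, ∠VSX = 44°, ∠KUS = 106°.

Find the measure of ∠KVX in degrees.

1. ∠KXV = 79°  [cyclic KSVX, opposite ∠S+∠X]
2. ∠VKX = 44°  [same arc VX]
3. ∠KVX = 57°  [△KVX]

∠KVX = 57°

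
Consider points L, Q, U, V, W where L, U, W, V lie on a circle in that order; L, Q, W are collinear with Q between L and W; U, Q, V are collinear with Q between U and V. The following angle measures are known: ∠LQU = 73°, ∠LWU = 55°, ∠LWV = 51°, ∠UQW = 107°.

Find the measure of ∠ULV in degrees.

1. ∠LVU = 55°  [same arc LU]
2. ∠LUV = 51°  [same arc LV]
3. ∠ULV = 74°  [△LUV]

∠ULV = 74°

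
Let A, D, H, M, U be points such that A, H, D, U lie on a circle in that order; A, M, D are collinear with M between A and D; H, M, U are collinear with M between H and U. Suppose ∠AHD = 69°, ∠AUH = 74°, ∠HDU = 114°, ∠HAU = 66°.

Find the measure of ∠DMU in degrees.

∠DMU = 103°

1. ∠ADH = 74°  [same arc AH]
2. ∠AHU = 40°  [△AHU]
3. ∠DAH = 37°  [△AHD]
4. ∠ADU = 40°  [same arc AU]
5. ∠DUH = 37°  [same arc HD]
6. ∠DMU = 103°  [△DMU]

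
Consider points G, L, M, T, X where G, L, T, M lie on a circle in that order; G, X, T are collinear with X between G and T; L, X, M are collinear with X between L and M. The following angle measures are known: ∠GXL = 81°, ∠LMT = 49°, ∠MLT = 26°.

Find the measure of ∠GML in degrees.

1. ∠MXT = 81°  [vertical angles at X]
2. ∠MGT = 26°  [same arc TM]
3. ∠GXM = 99°  [linear pair at X on GT]
4. ∠GML = 55°  [△GXM]

∠GML = 55°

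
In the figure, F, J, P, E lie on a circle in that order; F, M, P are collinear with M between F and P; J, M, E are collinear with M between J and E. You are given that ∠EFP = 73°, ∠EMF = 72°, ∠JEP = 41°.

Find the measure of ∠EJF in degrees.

1. ∠JMP = 72°  [vertical angles at M]
2. ∠JFP = 41°  [same arc JP]
3. ∠FMJ = 108°  [linear pair at M on FP]
4. ∠EJF = 31°  [△FMJ]

∠EJF = 31°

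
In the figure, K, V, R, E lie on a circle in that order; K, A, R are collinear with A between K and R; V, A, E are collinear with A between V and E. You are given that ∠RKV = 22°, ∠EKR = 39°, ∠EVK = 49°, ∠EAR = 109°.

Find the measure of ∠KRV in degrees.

∠KRV = 70°

1. ∠KAV = 109°  [△KAV]
2. ∠EVR = 39°  [same arc RE]
3. ∠RAV = 71°  [linear pair at A on KR]
4. ∠KRV = 70°  [△VAR]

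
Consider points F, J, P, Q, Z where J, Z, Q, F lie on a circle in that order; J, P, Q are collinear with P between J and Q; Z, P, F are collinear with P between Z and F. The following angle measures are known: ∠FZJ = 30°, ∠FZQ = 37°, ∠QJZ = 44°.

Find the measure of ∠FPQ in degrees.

1. ∠FQJ = 30°  [same arc JF]
2. ∠QFZ = 44°  [same arc ZQ]
3. ∠FPQ = 106°  [△QPF]

∠FPQ = 106°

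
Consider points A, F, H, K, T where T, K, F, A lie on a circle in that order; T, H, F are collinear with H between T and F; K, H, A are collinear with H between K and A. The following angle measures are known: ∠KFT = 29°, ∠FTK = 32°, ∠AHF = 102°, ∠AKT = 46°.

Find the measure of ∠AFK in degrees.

∠AFK = 75°

1. ∠KAT = 29°  [same arc TK]
2. ∠ATK = 105°  [△TKA]
3. ∠AFK = 75°  [cyclic TKFA, opposite ∠T+∠F]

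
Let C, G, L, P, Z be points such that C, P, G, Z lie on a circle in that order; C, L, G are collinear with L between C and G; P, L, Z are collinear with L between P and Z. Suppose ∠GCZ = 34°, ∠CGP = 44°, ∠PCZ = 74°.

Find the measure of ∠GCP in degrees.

1. ∠GPZ = 34°  [same arc GZ]
2. ∠CZP = 44°  [same arc CP]
3. ∠GLP = 102°  [△PLG]
4. ∠CPZ = 62°  [△CPZ]
5. ∠CLP = 78°  [linear pair at L on CG]
6. ∠GCP = 40°  [△CLP]

∠GCP = 40°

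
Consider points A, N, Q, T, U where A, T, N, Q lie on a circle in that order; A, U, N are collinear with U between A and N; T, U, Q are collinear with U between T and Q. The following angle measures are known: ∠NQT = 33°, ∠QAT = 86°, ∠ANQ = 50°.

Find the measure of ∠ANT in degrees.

1. ∠NAT = 33°  [same arc TN]
2. ∠QNT = 94°  [cyclic ATNQ, opposite ∠A+∠N]
3. ∠ATQ = 50°  [same arc AQ]
4. ∠AUT = 97°  [△AUT]
5. ∠NTQ = 53°  [△TNQ]
6. ∠NUT = 83°  [linear pair at U on AN]
7. ∠ANT = 44°  [△TUN]

∠ANT = 44°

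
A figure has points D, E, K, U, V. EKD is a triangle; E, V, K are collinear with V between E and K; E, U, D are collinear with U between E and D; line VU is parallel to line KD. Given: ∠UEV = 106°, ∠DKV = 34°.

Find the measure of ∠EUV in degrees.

1. ∠DEK = 106°  [V on EK, U on ED]
2. ∠DKE = 34°  [V on ray KE]
3. ∠EDK = 40°  [△EKD]
4. ∠EUV = 40°  [VU∥KD, corresponding at U]

∠EUV = 40°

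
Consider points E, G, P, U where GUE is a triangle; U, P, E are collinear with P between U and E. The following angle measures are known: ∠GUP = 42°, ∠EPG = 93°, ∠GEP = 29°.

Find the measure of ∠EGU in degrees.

1. ∠EUG = 42°  [P on ray UE]
2. ∠GEU = 29°  [P on ray EU]
3. ∠EGU = 109°  [△GUE]

∠EGU = 109°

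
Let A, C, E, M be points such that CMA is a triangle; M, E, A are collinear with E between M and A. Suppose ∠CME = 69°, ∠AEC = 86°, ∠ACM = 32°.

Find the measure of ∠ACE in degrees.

∠ACE = 15°

1. ∠AMC = 69°  [E on ray MA]
2. ∠CAM = 79°  [△CMA]
3. ∠CAE = 79°  [E on ray AM]
4. ∠ACE = 15°  [△CEA]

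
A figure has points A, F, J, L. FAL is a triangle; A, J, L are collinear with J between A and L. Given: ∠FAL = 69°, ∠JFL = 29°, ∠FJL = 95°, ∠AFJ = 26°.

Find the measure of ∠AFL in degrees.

1. ∠FLJ = 56°  [△FJL]
2. ∠ALF = 56°  [J on ray LA]
3. ∠AFL = 55°  [△FAL]

∠AFL = 55°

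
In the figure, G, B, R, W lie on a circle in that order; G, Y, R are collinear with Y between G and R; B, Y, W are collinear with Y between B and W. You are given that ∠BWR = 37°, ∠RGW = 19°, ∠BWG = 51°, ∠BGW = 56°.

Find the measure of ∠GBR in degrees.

∠GBR = 92°

1. ∠BGR = 37°  [same arc BR]
2. ∠BRG = 51°  [same arc GB]
3. ∠GBR = 92°  [△GBR]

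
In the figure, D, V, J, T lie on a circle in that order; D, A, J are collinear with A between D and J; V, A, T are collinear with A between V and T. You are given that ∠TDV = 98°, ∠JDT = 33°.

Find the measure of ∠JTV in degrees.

∠JTV = 65°

1. ∠TJV = 82°  [cyclic DVJT, opposite ∠D+∠J]
2. ∠JVT = 33°  [same arc JT]
3. ∠JTV = 65°  [△VJT]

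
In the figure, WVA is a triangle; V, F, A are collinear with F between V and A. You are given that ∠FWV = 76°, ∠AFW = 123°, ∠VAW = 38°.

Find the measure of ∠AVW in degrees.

1. ∠VFW = 57°  [linear pair at F on VA]
2. ∠FVW = 47°  [△WVF]
3. ∠AVW = 47°  [F on ray VA]

∠AVW = 47°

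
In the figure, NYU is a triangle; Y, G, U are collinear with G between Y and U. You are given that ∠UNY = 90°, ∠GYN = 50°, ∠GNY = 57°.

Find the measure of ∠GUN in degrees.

∠GUN = 40°

1. ∠NYU = 50°  [G on ray YU]
2. ∠NUY = 40°  [△NYU]
3. ∠GUN = 40°  [G on ray UY]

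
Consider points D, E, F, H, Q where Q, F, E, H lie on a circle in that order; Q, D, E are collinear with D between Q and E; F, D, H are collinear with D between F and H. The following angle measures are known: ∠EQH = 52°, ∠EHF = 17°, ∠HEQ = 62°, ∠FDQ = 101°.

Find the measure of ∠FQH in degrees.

1. ∠EFH = 52°  [same arc EH]
2. ∠FEH = 111°  [△FEH]
3. ∠FQH = 69°  [cyclic QFEH, opposite ∠Q+∠E]

∠FQH = 69°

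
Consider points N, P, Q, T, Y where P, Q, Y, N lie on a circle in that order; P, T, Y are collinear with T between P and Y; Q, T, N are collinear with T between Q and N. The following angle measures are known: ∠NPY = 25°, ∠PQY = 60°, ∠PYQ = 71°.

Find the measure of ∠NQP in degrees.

∠NQP = 35°

1. ∠PNY = 120°  [cyclic PQYN, opposite ∠Q+∠N]
2. ∠NYP = 35°  [△PYN]
3. ∠NQP = 35°  [same arc PN]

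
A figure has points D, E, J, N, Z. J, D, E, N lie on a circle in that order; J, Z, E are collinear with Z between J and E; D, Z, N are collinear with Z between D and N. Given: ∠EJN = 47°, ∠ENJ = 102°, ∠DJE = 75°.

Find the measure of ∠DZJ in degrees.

∠DZJ = 74°

1. ∠EDN = 47°  [same arc EN]
2. ∠EDJ = 78°  [cyclic JDEN, opposite ∠D+∠N]
3. ∠DEJ = 27°  [△JDE]
4. ∠DZE = 106°  [△DZE]
5. ∠DZJ = 74°  [linear pair at Z on JE]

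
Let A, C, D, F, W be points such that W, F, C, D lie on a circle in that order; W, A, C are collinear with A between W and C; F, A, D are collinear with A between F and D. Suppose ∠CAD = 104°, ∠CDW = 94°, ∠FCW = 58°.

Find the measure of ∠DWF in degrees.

1. ∠FAW = 104°  [vertical angles at A]
2. ∠CFW = 86°  [cyclic WFCD, opposite ∠F+∠D]
3. ∠FDW = 58°  [same arc WF]
4. ∠CWF = 36°  [△WFC]
5. ∠DFW = 40°  [△WAF]
6. ∠DWF = 82°  [△WFD]

∠DWF = 82°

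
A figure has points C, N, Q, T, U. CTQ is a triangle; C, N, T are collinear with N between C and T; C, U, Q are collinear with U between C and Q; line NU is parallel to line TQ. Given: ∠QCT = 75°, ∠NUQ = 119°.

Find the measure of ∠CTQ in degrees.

1. ∠NCU = 75°  [N on CT, U on CQ]
2. ∠CUN = 61°  [linear pair at U on CQ]
3. ∠CNU = 44°  [△CNU]
4. ∠CTQ = 44°  [NU∥TQ, corresponding at N]

∠CTQ = 44°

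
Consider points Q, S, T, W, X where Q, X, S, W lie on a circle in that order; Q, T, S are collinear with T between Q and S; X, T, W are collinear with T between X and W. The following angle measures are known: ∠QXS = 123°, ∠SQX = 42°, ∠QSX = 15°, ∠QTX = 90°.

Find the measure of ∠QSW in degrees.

∠QSW = 48°

1. ∠SWX = 42°  [same arc XS]
2. ∠STW = 90°  [vertical angles at T]
3. ∠QSW = 48°  [△STW]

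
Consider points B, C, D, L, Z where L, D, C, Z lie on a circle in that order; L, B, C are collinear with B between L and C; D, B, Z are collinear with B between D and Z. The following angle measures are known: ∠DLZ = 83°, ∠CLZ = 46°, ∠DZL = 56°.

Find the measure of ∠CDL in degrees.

∠CDL = 87°

1. ∠DCZ = 97°  [cyclic LDCZ, opposite ∠L+∠C]
2. ∠CDZ = 46°  [same arc CZ]
3. ∠DCL = 56°  [same arc LD]
4. ∠CZD = 37°  [△DCZ]
5. ∠CLD = 37°  [same arc DC]
6. ∠CDL = 87°  [△LDC]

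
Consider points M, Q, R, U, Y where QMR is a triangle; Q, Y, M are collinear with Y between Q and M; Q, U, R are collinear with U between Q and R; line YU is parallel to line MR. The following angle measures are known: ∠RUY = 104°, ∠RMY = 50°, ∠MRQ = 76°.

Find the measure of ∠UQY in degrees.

1. ∠QMR = 50°  [Y on ray MQ]
2. ∠MQR = 54°  [△QMR]
3. ∠UQY = 54°  [Y on QM, U on QR]

∠UQY = 54°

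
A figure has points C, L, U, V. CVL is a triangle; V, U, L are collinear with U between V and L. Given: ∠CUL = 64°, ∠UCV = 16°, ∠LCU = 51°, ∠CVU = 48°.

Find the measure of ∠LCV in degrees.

1. ∠CLU = 65°  [△CUL]
2. ∠CVL = 48°  [U on ray VL]
3. ∠CLV = 65°  [U on ray LV]
4. ∠LCV = 67°  [△CVL]

∠LCV = 67°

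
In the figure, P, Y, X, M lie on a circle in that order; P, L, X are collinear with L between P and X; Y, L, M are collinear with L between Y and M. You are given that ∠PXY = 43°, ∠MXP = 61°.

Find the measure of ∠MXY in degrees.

∠MXY = 104°

1. ∠PMY = 43°  [same arc PY]
2. ∠MYP = 61°  [same arc PM]
3. ∠MPY = 76°  [△PYM]
4. ∠MXY = 104°  [cyclic PYXM, opposite ∠P+∠X]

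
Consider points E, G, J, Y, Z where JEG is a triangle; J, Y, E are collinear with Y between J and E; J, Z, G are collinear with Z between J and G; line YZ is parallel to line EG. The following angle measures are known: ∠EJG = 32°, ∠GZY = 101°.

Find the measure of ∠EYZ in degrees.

∠EYZ = 111°

1. ∠YJZ = 32°  [Y on JE, Z on JG]
2. ∠JZY = 79°  [linear pair at Z on JG]
3. ∠JYZ = 69°  [△JYZ]
4. ∠EYZ = 111°  [linear pair at Y on JE]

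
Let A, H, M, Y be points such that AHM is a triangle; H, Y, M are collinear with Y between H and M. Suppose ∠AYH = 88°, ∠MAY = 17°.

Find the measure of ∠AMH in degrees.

∠AMH = 71°

1. ∠AYM = 92°  [linear pair at Y on HM]
2. ∠AMY = 71°  [△AYM]
3. ∠AMH = 71°  [Y on ray MH]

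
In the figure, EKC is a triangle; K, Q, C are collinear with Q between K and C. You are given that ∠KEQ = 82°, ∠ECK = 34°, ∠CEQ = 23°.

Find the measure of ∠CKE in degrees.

∠CKE = 41°

1. ∠ECQ = 34°  [Q on ray CK]
2. ∠CQE = 123°  [△EQC]
3. ∠EQK = 57°  [linear pair at Q on KC]
4. ∠EKQ = 41°  [△EKQ]
5. ∠CKE = 41°  [Q on ray KC]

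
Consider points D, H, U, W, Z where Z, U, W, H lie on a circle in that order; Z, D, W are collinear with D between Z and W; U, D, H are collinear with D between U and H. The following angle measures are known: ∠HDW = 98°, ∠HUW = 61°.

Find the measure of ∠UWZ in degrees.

∠UWZ = 37°

1. ∠UDZ = 98°  [vertical angles at D]
2. ∠UDW = 82°  [linear pair at D on ZW]
3. ∠UWZ = 37°  [△UDW]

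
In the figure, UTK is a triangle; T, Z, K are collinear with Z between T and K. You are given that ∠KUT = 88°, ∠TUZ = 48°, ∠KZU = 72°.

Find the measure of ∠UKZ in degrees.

1. ∠TZU = 108°  [linear pair at Z on TK]
2. ∠UTZ = 24°  [△UTZ]
3. ∠KTU = 24°  [Z on ray TK]
4. ∠TKU = 68°  [△UTK]
5. ∠UKZ = 68°  [Z on ray KT]

∠UKZ = 68°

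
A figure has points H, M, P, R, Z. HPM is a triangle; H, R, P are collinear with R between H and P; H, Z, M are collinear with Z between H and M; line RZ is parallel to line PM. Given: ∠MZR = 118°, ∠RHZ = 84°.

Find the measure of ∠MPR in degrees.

1. ∠HZR = 62°  [linear pair at Z on HM]
2. ∠HRZ = 34°  [△HRZ]
3. ∠PRZ = 146°  [linear pair at R on HP]
4. ∠MPR = 34°  [RZ∥PM, co-interior at P–R]

∠MPR = 34°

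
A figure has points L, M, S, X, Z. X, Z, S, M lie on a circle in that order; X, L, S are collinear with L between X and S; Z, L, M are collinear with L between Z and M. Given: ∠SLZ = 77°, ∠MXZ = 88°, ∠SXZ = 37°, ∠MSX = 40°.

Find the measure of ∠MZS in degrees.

1. ∠MSZ = 92°  [cyclic XZSM, opposite ∠X+∠S]
2. ∠SMZ = 37°  [same arc ZS]
3. ∠MZS = 51°  [△ZSM]

∠MZS = 51°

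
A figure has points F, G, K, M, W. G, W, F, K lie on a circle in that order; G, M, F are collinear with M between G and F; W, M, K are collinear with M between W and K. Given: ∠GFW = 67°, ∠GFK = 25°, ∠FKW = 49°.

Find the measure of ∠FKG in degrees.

1. ∠FGW = 49°  [same arc WF]
2. ∠FWG = 64°  [△GWF]
3. ∠FKG = 116°  [cyclic GWFK, opposite ∠W+∠K]

∠FKG = 116°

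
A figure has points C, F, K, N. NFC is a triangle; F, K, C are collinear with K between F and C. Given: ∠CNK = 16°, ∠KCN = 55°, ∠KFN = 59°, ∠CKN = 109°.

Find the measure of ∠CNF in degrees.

1. ∠FCN = 55°  [K on ray CF]
2. ∠CFN = 59°  [K on ray FC]
3. ∠CNF = 66°  [△NFC]

∠CNF = 66°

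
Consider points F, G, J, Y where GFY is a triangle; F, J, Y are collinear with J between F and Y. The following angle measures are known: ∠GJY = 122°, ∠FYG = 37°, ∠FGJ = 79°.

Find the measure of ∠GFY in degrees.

∠GFY = 43°

1. ∠FJG = 58°  [linear pair at J on FY]
2. ∠GFJ = 43°  [△GFJ]
3. ∠GFY = 43°  [J on ray FY]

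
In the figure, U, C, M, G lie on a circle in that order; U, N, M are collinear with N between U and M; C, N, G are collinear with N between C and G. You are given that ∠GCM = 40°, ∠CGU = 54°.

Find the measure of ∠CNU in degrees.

1. ∠CMU = 54°  [same arc UC]
2. ∠CNM = 86°  [△CNM]
3. ∠CNU = 94°  [linear pair at N on UM]

∠CNU = 94°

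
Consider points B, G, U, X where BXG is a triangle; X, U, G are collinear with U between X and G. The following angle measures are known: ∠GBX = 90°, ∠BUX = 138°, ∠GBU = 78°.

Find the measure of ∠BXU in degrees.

1. ∠BUG = 42°  [linear pair at U on XG]
2. ∠BGU = 60°  [△BUG]
3. ∠BGX = 60°  [U on ray GX]
4. ∠BXG = 30°  [△BXG]
5. ∠BXU = 30°  [U on ray XG]

∠BXU = 30°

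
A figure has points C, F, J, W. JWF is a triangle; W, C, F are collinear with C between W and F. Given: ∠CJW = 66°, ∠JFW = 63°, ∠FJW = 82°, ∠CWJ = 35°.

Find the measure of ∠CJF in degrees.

1. ∠JCW = 79°  [△JWC]
2. ∠CFJ = 63°  [C on ray FW]
3. ∠FCJ = 101°  [linear pair at C on WF]
4. ∠CJF = 16°  [△JCF]

∠CJF = 16°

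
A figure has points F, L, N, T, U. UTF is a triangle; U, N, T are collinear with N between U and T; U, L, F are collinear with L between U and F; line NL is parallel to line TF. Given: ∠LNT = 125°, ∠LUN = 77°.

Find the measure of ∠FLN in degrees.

∠FLN = 132°

1. ∠LNU = 55°  [linear pair at N on UT]
2. ∠NLU = 48°  [△UNL]
3. ∠FLN = 132°  [linear pair at L on UF]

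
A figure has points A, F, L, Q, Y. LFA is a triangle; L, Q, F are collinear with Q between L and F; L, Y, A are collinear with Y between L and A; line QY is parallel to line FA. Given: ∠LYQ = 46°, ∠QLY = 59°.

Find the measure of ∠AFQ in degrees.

1. ∠LQY = 75°  [△LQY]
2. ∠FQY = 105°  [linear pair at Q on LF]
3. ∠AFQ = 75°  [QY∥FA, co-interior at F–Q]

∠AFQ = 75°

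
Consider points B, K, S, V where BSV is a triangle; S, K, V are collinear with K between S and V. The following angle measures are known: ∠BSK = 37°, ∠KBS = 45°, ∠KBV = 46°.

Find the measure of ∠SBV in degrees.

∠SBV = 91°

1. ∠BKS = 98°  [△BSK]
2. ∠BSV = 37°  [K on ray SV]
3. ∠BKV = 82°  [linear pair at K on SV]
4. ∠BVK = 52°  [△BKV]
5. ∠BVS = 52°  [K on ray VS]
6. ∠SBV = 91°  [△BSV]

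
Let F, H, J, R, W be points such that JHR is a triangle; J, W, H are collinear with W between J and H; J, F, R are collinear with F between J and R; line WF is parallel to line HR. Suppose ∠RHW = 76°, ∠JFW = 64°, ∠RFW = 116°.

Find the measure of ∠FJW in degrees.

∠FJW = 40°

1. ∠JHR = 76°  [W on ray HJ]
2. ∠HRJ = 64°  [WF∥HR, corresponding at F]
3. ∠HJR = 40°  [△JHR]
4. ∠FJW = 40°  [W on JH, F on JR]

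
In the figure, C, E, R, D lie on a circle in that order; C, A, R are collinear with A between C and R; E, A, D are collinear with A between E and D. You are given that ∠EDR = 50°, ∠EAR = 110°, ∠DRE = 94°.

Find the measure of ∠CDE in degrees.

1. ∠DER = 36°  [△ERD]
2. ∠CAD = 110°  [vertical angles at A]
3. ∠DCR = 36°  [same arc RD]
4. ∠CDE = 34°  [△CAD]

∠CDE = 34°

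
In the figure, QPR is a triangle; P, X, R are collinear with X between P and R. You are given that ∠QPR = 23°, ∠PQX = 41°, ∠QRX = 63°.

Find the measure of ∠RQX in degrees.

∠RQX = 53°

1. ∠QPX = 23°  [X on ray PR]
2. ∠PXQ = 116°  [△QPX]
3. ∠QXR = 64°  [linear pair at X on PR]
4. ∠RQX = 53°  [△QXR]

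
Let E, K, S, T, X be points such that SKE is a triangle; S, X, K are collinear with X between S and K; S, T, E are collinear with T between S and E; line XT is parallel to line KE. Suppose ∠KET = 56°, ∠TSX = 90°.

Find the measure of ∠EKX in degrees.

∠EKX = 34°

1. ∠KES = 56°  [T on ray ES]
2. ∠ESK = 90°  [X on SK, T on SE]
3. ∠EKS = 34°  [△SKE]
4. ∠EKX = 34°  [X on ray KS]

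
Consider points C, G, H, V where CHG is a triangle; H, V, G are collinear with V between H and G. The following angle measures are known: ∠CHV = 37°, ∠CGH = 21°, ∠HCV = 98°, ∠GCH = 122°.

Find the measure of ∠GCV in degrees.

1. ∠CVH = 45°  [△CHV]
2. ∠CGV = 21°  [V on ray GH]
3. ∠CVG = 135°  [linear pair at V on HG]
4. ∠GCV = 24°  [△CVG]

∠GCV = 24°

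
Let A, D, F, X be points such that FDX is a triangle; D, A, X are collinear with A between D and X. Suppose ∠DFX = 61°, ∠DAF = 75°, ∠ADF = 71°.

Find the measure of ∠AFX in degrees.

1. ∠FAX = 105°  [linear pair at A on DX]
2. ∠FDX = 71°  [A on ray DX]
3. ∠DXF = 48°  [△FDX]
4. ∠AXF = 48°  [A on ray XD]
5. ∠AFX = 27°  [△FAX]

∠AFX = 27°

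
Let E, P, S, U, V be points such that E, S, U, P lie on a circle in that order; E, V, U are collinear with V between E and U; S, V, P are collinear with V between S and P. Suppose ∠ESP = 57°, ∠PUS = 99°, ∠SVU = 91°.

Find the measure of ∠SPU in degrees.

1. ∠EUP = 57°  [same arc EP]
2. ∠EVP = 91°  [vertical angles at V]
3. ∠PVU = 89°  [linear pair at V on EU]
4. ∠SPU = 34°  [△UVP]

∠SPU = 34°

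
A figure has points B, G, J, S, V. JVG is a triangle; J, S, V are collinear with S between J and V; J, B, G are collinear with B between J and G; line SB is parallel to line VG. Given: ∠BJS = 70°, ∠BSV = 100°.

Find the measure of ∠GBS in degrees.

1. ∠BSJ = 80°  [linear pair at S on JV]
2. ∠JBS = 30°  [△JSB]
3. ∠GBS = 150°  [linear pair at B on JG]

∠GBS = 150°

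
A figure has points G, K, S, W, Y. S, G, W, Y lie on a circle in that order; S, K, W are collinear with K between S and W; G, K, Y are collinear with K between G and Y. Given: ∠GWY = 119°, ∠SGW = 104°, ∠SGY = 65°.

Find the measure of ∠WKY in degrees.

1. ∠GSY = 61°  [cyclic SGWY, opposite ∠S+∠W]
2. ∠SYW = 76°  [cyclic SGWY, opposite ∠G+∠Y]
3. ∠SWY = 65°  [same arc SY]
4. ∠GYS = 54°  [△SGY]
5. ∠WSY = 39°  [△SWY]
6. ∠SKY = 87°  [△SKY]
7. ∠WKY = 93°  [linear pair at K on SW]

∠WKY = 93°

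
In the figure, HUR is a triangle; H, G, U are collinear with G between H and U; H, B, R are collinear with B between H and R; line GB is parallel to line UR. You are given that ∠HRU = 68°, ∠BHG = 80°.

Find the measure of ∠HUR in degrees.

1. ∠GBH = 68°  [GB∥UR, corresponding at B]
2. ∠BGH = 32°  [△HGB]
3. ∠HUR = 32°  [GB∥UR, corresponding at G]

∠HUR = 32°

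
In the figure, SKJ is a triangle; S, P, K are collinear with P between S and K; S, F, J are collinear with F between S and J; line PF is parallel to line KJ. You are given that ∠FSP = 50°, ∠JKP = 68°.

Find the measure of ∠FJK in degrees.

1. ∠JSK = 50°  [P on SK, F on SJ]
2. ∠JKS = 68°  [P on ray KS]
3. ∠KJS = 62°  [△SKJ]
4. ∠FJK = 62°  [F on ray JS]

∠FJK = 62°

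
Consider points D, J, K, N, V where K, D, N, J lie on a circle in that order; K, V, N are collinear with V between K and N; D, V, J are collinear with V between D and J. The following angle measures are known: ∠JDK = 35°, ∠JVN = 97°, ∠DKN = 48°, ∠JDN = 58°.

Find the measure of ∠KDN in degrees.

1. ∠JNK = 35°  [same arc KJ]
2. ∠JKN = 58°  [same arc NJ]
3. ∠KJN = 87°  [△KNJ]
4. ∠KDN = 93°  [cyclic KDNJ, opposite ∠D+∠J]

∠KDN = 93°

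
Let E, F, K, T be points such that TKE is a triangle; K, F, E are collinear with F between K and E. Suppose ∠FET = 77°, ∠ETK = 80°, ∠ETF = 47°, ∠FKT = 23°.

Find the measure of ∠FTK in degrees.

1. ∠EFT = 56°  [△TFE]
2. ∠KFT = 124°  [linear pair at F on KE]
3. ∠FTK = 33°  [△TKF]

∠FTK = 33°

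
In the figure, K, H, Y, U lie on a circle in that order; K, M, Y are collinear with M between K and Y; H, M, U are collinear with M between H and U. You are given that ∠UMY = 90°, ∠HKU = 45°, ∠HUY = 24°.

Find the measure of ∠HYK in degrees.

∠HYK = 69°

1. ∠HMK = 90°  [vertical angles at M]
2. ∠HYU = 135°  [cyclic KHYU, opposite ∠K+∠Y]
3. ∠UHY = 21°  [△HYU]
4. ∠HMY = 90°  [linear pair at M on KY]
5. ∠HYK = 69°  [△HMY]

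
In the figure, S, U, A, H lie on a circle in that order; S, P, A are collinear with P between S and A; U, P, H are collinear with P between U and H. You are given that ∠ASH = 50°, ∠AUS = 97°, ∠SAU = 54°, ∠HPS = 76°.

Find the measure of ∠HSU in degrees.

1. ∠SHU = 54°  [△SPH]
2. ∠AHS = 83°  [cyclic SUAH, opposite ∠U+∠H]
3. ∠HAS = 47°  [△SAH]
4. ∠HUS = 47°  [same arc SH]
5. ∠HSU = 79°  [△SUH]

∠HSU = 79°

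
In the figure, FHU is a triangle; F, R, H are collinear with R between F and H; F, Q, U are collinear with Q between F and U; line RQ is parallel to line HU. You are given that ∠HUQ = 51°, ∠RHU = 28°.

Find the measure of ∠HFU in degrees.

1. ∠FUH = 51°  [Q on ray UF]
2. ∠FHU = 28°  [R on ray HF]
3. ∠HFU = 101°  [△FHU]

∠HFU = 101°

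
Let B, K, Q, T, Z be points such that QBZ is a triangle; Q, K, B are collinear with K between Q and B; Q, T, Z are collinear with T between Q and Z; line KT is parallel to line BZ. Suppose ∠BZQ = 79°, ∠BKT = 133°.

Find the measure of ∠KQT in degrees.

1. ∠KTQ = 79°  [KT∥BZ, corresponding at T]
2. ∠QKT = 47°  [linear pair at K on QB]
3. ∠KQT = 54°  [△QKT]

∠KQT = 54°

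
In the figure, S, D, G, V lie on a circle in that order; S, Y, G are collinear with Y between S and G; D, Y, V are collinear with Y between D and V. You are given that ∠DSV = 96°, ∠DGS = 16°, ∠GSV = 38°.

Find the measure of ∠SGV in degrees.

1. ∠DGV = 84°  [cyclic SDGV, opposite ∠S+∠G]
2. ∠DVS = 16°  [same arc SD]
3. ∠GDV = 38°  [same arc GV]
4. ∠SYV = 126°  [△SYV]
5. ∠DVG = 58°  [△DGV]
6. ∠GYV = 54°  [linear pair at Y on SG]
7. ∠SGV = 68°  [△GYV]

∠SGV = 68°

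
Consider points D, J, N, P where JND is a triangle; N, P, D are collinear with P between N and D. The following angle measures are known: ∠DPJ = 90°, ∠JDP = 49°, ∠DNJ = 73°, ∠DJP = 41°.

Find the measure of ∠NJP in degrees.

∠NJP = 17°

1. ∠JPN = 90°  [linear pair at P on ND]
2. ∠JNP = 73°  [P on ray ND]
3. ∠NJP = 17°  [△JNP]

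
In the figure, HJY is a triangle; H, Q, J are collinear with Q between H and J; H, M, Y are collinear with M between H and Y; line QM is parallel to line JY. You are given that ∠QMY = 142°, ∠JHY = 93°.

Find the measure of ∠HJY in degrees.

∠HJY = 49°

1. ∠HMQ = 38°  [linear pair at M on HY]
2. ∠MHQ = 93°  [Q on HJ, M on HY]
3. ∠HQM = 49°  [△HQM]
4. ∠HJY = 49°  [QM∥JY, corresponding at Q]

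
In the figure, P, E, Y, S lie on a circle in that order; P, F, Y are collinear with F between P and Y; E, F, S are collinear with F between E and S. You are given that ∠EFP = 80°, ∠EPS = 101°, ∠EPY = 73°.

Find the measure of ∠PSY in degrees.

1. ∠SFY = 80°  [vertical angles at F]
2. ∠PES = 27°  [△PFE]
3. ∠ESP = 52°  [△PES]
4. ∠ESY = 73°  [same arc EY]
5. ∠PFS = 100°  [linear pair at F on PY]
6. ∠PYS = 27°  [△YFS]
7. ∠SPY = 28°  [△PFS]
8. ∠PSY = 125°  [△PYS]

∠PSY = 125°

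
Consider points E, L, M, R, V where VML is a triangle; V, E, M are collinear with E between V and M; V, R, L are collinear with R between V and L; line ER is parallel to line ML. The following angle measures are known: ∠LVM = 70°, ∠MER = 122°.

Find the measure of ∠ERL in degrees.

∠ERL = 128°

1. ∠EVR = 70°  [E on VM, R on VL]
2. ∠REV = 58°  [linear pair at E on VM]
3. ∠ERV = 52°  [△VER]
4. ∠ERL = 128°  [linear pair at R on VL]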